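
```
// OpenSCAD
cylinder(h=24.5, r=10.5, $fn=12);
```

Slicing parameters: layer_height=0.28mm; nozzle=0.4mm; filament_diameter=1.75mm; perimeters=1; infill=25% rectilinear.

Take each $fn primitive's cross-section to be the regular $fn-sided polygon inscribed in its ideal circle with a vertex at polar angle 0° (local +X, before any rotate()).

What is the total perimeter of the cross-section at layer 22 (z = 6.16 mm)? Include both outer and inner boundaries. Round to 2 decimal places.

65.22 mm

At z = 6.16 mm: the r=10.5 cylinder contributes a regular 12-gon of circumradius 10.5 (perimeter = 2·12·10.500·sin(180°/12) = 65.22 mm). Overall, the cross-section is a single solid region. Total boundary length (outer) = 65.22 mm.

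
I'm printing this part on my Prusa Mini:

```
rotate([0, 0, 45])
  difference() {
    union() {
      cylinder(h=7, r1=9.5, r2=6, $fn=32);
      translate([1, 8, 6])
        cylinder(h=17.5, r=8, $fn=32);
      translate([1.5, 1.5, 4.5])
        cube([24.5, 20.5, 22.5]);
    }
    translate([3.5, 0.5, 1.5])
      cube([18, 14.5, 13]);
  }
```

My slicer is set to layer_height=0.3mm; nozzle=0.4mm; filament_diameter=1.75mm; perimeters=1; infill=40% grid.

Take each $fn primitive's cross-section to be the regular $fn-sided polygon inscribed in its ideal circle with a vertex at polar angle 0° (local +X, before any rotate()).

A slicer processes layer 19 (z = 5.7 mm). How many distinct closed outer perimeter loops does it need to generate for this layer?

At z = 5.7 mm: the cone (r1=9.5→r2=6) has section circumradius 6.650 here — a regular 32-gon; the cylinder at (1, 8) is absent (z outside [6, 23.5]); the 24.5×20.5 cube at (1.5, 1.5) contributes its full rectangle; Combining (union): the regions partially overlap (shared area 17.04 mm²), so overlapping operands fuse into one piece — 1 connected region; the 18×14.5 cube at (3.5, 0.5) contributes its full rectangle; After the difference (first − rest): starting from that combined region, the 18×14.5 cube at (3.5, 0.5) partially overlaps it — only the 246.05 mm² overlap (of its 261.00 mm²) is removed, clipping the outline — 1 connected region; (whole slice rotated 45° about Z — lengths, areas and connectivity unchanged). The result has 1 disconnected region.

1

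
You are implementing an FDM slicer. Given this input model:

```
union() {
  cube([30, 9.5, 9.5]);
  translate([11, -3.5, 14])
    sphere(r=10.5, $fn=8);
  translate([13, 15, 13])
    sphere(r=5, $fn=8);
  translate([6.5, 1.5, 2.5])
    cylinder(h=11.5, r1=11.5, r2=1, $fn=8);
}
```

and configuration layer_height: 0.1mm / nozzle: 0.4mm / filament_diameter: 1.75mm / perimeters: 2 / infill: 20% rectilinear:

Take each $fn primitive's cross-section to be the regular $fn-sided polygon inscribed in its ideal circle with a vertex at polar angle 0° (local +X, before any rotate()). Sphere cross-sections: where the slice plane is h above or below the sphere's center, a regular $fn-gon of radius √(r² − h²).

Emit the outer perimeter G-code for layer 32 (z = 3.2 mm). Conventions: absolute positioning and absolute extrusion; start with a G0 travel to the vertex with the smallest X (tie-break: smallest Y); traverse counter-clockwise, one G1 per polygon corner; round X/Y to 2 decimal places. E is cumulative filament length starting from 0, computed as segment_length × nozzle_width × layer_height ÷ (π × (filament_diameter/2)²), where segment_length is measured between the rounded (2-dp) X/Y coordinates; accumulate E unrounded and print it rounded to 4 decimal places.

At z = 3.2 mm: the cube is present — its section is the full 30×9.5 rectangle; the sphere at (11, -3.5) is absent (|z−center|=10.800 > r=10.5); the sphere at (13, 15) is absent (|z−center|=9.800 > r=5); the cone at (6.5, 1.5) (r1=11.5→r2=1) has section circumradius 10.861 here — a regular 8-gon; Merging all regions: the regions partially overlap (shared area 151.10 mm²), so overlapping operands fuse into one piece — 1 connected region. The outline is a single polygon with 10 vertices. Extrusion per mm of travel: 0.4 × 0.1 / (π × 0.875²) = 0.016630. Accumulating E over each segment gives final E = 1.5812.

G0 X-4.36 Y1.50 Z3.20
G1 X-1.18 Y-6.18 E0.1382
G1 X6.50 Y-9.36 E0.2765
G1 X14.18 Y-6.18 E0.4147
G1 X16.74 Y0.00 E0.5259
G1 X30.00 Y0.00 E0.7465
G1 X30.00 Y9.50 E0.9044
G1 X13.41 Y9.50 E1.1803
G1 X6.50 Y12.36 E1.3047
G1 X-1.18 Y9.18 E1.4429
G1 X-4.36 Y1.50 E1.5812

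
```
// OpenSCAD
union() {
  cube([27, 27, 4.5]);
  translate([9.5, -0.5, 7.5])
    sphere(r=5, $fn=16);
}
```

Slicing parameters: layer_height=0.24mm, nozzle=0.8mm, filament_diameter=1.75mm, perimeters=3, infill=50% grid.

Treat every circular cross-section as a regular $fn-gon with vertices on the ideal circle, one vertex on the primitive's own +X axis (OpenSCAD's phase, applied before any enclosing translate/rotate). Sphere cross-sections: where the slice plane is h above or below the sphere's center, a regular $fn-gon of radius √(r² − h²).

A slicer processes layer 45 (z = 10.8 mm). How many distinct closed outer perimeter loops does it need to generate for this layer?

At z = 10.8 mm: the cube is not intersected at this z (z outside [0, 4.5]); the r=5 sphere at (9.5, -0.5) contributes a regular 16-gon of circumradius √(5²−3.3²) = 3.756; Taking the union: only the r=5 sphere at (9.5, -0.5) is present, so the union is just that shape — 1 connected region. The result has 1 disconnected region.

1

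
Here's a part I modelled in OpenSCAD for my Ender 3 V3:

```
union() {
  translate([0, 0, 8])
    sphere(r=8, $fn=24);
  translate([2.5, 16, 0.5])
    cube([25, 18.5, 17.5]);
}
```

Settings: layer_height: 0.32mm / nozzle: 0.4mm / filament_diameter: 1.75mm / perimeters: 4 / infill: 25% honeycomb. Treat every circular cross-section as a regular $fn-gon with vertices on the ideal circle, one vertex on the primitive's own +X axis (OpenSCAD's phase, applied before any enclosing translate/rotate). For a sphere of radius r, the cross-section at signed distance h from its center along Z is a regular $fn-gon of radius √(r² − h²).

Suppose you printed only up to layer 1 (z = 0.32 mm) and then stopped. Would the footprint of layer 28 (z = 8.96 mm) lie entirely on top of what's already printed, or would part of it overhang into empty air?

Compare the two slices. At z = 0.32: the r=8 sphere contributes a regular 24-gon of circumradius √(8²−7.68²) = 2.240 (area = (24/2)·2.240²·sin(360°/24) = 15.58 mm²); the cube at (2.5, 16) does not reach this height (z outside [0.5, 18]); Combining (union): only the r=8 sphere is present, so the union is just that shape — area = 15.58 mm². At z = 8.96: the sphere: section is a regular 24-gon, circumradius = √(r²−h²) = √(8²−0.96²) = 7.942 (area = (24/2)·7.942²·sin(360°/24) = 195.91 mm²); the 25×18.5 cube at (2.5, 16) contributes its full rectangle (area 462.50 mm²); Combining (union): the 2 present regions are separate (no shared area or edge), so areas and boundary lengths simply add and each stays a separate island — area = 658.41 mm². Checking containment: at z = 8.96 the cross-section extends beyond the z = 0.32 cross-section by about 642.83 mm².

part overhangs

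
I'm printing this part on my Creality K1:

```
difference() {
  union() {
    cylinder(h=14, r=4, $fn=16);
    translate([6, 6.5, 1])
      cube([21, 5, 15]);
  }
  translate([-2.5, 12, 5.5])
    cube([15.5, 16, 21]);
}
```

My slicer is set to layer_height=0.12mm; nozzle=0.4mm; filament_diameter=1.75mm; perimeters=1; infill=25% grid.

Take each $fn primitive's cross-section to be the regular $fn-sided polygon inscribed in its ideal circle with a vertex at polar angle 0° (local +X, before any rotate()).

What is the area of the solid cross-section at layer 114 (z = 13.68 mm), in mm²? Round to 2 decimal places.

At z = 13.68 mm: the r=4 cylinder gives a regular 16-gon of circumradius 4 (constant along its height) (area = (16/2)·4.000²·sin(360°/16) = 48.98 mm²); the cube at (6, 6.5) is present — its section is the full 21×5 rectangle (area 105.00 mm²); Taking the union: the 2 present regions are separate (no shared area or edge), so areas and boundary lengths simply add and each stays a separate island — area = 153.98 mm²; the 15.5×16 cube at (-2.5, 12) contributes its full rectangle (area 248.00 mm²); Subtracting the remaining from the first: starting from that combined region (153.98 mm²), the 15.5×16 cube at (-2.5, 12) misses the remaining region (no effect) — area = 153.98 mm². Overall, the cross-section has 2 separate islands. Net area = 153.98 mm².

153.98 mm²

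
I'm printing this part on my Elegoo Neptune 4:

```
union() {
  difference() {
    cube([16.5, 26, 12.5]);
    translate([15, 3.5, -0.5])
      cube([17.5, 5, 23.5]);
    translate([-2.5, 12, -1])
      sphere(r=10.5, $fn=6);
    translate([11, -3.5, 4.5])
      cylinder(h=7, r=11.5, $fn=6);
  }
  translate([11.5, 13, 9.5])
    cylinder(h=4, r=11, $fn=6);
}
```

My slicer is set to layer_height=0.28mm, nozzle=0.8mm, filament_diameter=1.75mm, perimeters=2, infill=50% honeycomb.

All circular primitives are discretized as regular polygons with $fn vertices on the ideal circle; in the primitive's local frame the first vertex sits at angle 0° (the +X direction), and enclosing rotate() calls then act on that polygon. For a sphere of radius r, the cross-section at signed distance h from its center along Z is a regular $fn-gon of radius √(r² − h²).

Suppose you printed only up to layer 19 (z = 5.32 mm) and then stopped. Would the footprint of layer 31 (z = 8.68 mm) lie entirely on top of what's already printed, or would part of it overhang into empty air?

Compare the two slices. At z = 5.32: the 16.5×26 cube contributes its full rectangle (area 429.00 mm²); the 17.5×5 cube at (15, 3.5) contributes its full rectangle (area 87.50 mm²); the r=10.5 sphere at (-2.5, 12) slices to a regular 6-gon of circumradius 8.385 (√(r²−h²) with h=6.32 from center) (area = (6/2)·8.385²·sin(360°/6) = 182.66 mm²); the cylinder at (11, -3.5): section is a regular 6-gon, circumradius r=11.5 (area = (6/2)·11.500²·sin(360°/6) = 343.60 mm²); After the difference (first − rest): starting from the 16.5×26 cube (429.00 mm²), the 17.5×5 cube at (15, 3.5) partially overlaps it — only the 7.50 mm² overlap (of its 87.50 mm²) is removed, clipping the outline; the r=10.5 sphere at (-2.5, 12) partially overlaps it — only the 55.02 mm² overlap (of its 182.66 mm²) is removed, clipping the outline; the r=11.5 cylinder at (11, -3.5) partially overlaps it — only the 80.27 mm² overlap (of its 343.60 mm²) is removed, clipping the outline — area = 286.20 mm²; the cylinder at (11.5, 13) is absent (z outside [9.5, 13.5]); Merging all regions: only that combined region is present, so the union is just that shape — area = 286.20 mm². At z = 8.68: the cube is present — its section is the full 16.5×26 rectangle (area 429.00 mm²); the 17.5×5 cube at (15, 3.5) contributes its full rectangle (area 87.50 mm²); the r=10.5 sphere at (-2.5, 12) slices to a regular 6-gon of circumradius 4.068 (√(r²−h²) with h=9.68 from center) (area = (6/2)·4.068²·sin(360°/6) = 42.99 mm²); the cylinder at (11, -3.5): section is a regular 6-gon, circumradius r=11.5 (area = (6/2)·11.500²·sin(360°/6) = 343.60 mm²); After the difference (first − rest): starting from the 16.5×26 cube (429.00 mm²), the 17.5×5 cube at (15, 3.5) partially overlaps it — only the 7.50 mm² overlap (of its 87.50 mm²) is removed, clipping the outline; the r=10.5 sphere at (-2.5, 12) partially overlaps it — only the 4.26 mm² overlap (of its 42.99 mm²) is removed, clipping the outline; the r=11.5 cylinder at (11, -3.5) partially overlaps it — only the 80.27 mm² overlap (of its 343.60 mm²) is removed, clipping the outline — area = 336.97 mm²; the cylinder at (11.5, 13) is not intersected at this z (z outside [9.5, 13.5]); Merging all regions: only that combined region is present, so the union is just that shape — area = 336.97 mm². Checking containment: at z = 8.68 the cross-section extends beyond the z = 5.32 cross-section by about 50.77 mm².

part overhangs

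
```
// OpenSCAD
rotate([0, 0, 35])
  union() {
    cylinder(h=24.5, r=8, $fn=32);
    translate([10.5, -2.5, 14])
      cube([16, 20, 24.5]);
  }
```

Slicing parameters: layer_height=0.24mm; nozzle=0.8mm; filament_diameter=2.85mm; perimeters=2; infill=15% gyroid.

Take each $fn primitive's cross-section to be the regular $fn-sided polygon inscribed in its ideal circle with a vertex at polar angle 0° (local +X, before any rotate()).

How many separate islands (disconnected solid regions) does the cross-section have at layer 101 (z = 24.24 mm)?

At z = 24.24 mm: the cylinder: section is a regular 32-gon, circumradius r=8; the 16×20 cube at (10.5, -2.5) contributes its full rectangle; Merging all regions: the 2 present regions are separate (no shared area or edge), so areas and boundary lengths simply add and each stays a separate island — 2 connected regions; (whole slice rotated 35° about Z — lengths, areas and connectivity unchanged). Overall, the cross-section has 2 separate islands. Island count = 2.

2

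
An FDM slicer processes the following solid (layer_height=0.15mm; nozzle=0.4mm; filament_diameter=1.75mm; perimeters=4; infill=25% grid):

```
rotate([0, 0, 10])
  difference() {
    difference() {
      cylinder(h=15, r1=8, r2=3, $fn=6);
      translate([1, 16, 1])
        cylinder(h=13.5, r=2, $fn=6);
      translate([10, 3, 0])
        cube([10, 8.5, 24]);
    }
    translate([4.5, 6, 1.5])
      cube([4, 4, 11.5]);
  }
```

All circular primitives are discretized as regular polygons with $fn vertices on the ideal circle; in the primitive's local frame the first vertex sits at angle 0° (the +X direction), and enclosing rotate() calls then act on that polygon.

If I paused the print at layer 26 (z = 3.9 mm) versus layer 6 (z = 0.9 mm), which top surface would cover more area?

Layer 26 (z = 3.9): the cone: at t=0.260 of its height the radius interpolates to r₁+(r₂−r₁)t = 6.700, giving a regular 6-gon of that circumradius (area = (6/2)·6.700²·sin(360°/6) = 116.63 mm²); the r=2 cylinder at (1, 16) gives a regular 6-gon of circumradius 2 (constant along its height) (area = (6/2)·2.000²·sin(360°/6) = 10.39 mm²); the cube at (10, 3) is present — its section is the full 10×8.5 rectangle (area 85.00 mm²); Subtracting the remaining from the first: starting from the cone (116.63 mm²), the r=2 cylinder at (1, 16) misses the remaining region (no effect); the 10×8.5 cube at (10, 3) misses the remaining region (no effect) — area = 116.63 mm²; the cube at (4.5, 6) (footprint 4×4) is included at this height (area 16.00 mm²); Subtracting the remaining from the first: starting from that combined region (116.63 mm²), the 4×4 cube at (4.5, 6) misses the remaining region (no effect) — area = 116.63 mm²; (rotated 10° about Z; rotation is an isometry so areas/perimeters/island counts are preserved). So its area = 116.63 mm². Layer 6 (z = 0.9): the cone (r1=8→r2=3) has section circumradius 7.700 here — a regular 6-gon (area = (6/2)·7.700²·sin(360°/6) = 154.04 mm²); the cylinder at (1, 16) is not intersected at this z (z outside [1, 14.5]); the 10×8.5 cube at (10, 3) contributes its full rectangle (area 85.00 mm²); After the difference (first − rest): starting from the cone (154.04 mm²), the 10×8.5 cube at (10, 3) misses the remaining region (no effect) — area = 154.04 mm²; the cube at (4.5, 6) is absent (z outside [1.5, 13]); After the difference (first − rest): none of the subtracted shapes is present at this height, so the result so far is unchanged — area = 154.04 mm²; (whole slice rotated 10° about Z — lengths, areas and connectivity unchanged). So its area = 154.04 mm². Layer 6 is larger (154.04 vs 116.63 mm²).

layer 6 (z = 0.9 mm)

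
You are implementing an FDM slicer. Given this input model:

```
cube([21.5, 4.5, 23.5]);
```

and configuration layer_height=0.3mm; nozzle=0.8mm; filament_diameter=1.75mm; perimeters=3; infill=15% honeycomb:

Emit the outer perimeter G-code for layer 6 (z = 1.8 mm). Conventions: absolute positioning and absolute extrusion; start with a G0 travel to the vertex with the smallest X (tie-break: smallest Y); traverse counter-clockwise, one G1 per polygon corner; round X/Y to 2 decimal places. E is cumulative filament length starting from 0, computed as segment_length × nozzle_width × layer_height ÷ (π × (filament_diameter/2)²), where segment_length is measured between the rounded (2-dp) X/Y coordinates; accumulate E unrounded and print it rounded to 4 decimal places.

At z = 1.8 mm: the 21.5×4.5 cube contributes its full rectangle. The outline is a single polygon with 4 vertices. Extrusion per mm of travel: 0.8 × 0.3 / (π × 0.875²) = 0.099780. Accumulating E over each segment gives final E = 5.1886.

G0 X0.00 Y0.00 Z1.80
G1 X21.50 Y0.00 E2.1453
G1 X21.50 Y4.50 E2.5943
G1 X0.00 Y4.50 E4.7396
G1 X0.00 Y0.00 E5.1886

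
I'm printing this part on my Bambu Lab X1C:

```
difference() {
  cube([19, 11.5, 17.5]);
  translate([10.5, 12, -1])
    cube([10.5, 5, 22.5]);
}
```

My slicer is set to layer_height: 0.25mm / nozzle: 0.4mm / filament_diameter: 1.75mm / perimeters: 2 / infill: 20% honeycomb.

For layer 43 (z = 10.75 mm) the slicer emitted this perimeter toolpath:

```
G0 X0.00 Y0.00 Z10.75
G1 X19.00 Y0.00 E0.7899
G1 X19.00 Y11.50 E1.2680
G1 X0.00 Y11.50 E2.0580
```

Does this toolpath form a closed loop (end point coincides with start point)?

no

Start point (G0): (0.00, 0.00). End point (last G1): the path does not return to the start — open.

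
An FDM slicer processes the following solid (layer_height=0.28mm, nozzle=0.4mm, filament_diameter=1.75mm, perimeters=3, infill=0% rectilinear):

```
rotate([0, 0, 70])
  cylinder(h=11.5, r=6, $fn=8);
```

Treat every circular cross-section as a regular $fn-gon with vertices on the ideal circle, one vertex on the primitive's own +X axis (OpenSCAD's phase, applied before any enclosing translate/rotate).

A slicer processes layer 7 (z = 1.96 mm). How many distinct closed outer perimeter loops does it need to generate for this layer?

1

At z = 1.96 mm: the r=6 cylinder gives a regular 8-gon of circumradius 6 (constant along its height); (whole slice rotated 70° about Z — lengths, areas and connectivity unchanged). The result has 1 disconnected region.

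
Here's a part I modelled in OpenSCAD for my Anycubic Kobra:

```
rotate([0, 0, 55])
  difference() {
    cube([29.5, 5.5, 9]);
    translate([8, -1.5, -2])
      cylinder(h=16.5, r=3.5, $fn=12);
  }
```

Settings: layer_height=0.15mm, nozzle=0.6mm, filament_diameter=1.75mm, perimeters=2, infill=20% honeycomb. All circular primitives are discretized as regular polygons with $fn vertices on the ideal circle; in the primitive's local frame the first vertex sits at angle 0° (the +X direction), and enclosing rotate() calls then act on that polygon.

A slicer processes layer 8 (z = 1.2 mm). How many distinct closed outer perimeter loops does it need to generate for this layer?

1

At z = 1.2 mm: the cube (footprint 29.5×5.5) is included at this height; the cylinder at (8, -1.5): section is a regular 12-gon, circumradius r=3.5; Subtracting the remaining from the first: starting from the 29.5×5.5 cube, the r=3.5 cylinder at (8, -1.5) partially overlaps it — only the 8.48 mm² overlap (of its 36.75 mm²) is removed, clipping the outline — 1 connected region; (rotated 55° about Z; rotation is an isometry so areas/perimeters/island counts are preserved). The result has 1 disconnected region.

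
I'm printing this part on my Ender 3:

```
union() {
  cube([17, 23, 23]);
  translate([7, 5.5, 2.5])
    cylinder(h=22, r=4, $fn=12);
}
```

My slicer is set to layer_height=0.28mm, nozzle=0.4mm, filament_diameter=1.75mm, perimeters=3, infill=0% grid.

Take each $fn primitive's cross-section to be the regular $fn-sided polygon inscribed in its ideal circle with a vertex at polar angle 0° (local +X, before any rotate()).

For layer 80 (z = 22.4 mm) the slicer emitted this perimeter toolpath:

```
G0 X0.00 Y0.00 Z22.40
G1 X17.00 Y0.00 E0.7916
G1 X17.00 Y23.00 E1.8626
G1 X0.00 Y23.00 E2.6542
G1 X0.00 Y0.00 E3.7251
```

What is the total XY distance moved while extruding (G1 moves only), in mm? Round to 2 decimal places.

Sum the Euclidean lengths of each G1 segment: total = 80.00 mm.

80.00 mm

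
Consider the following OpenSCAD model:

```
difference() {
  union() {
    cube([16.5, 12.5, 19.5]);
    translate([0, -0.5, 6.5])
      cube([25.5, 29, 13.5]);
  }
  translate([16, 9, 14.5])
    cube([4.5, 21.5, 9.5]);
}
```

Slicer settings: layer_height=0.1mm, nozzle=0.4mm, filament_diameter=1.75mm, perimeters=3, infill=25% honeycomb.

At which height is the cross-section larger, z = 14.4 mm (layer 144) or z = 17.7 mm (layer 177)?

layer 144 (z = 14.4 mm)

Layer 144 (z = 14.4): the cube (footprint 16.5×12.5) is included at this height (area 206.25 mm²); the cube at (0, -0.5) is present — its section is the full 25.5×29 rectangle (area 739.50 mm²); Taking the union: the 16.5×12.5 cube lies entirely inside the 25.5×29 cube at (0, -0.5), so the union is just the 25.5×29 cube at (0, -0.5) — area = 739.50 mm²; the cube at (16, 9) is absent (z outside [14.5, 24]); Taking the first minus the rest: none of the subtracted shapes is present at this height, so that combined region is unchanged — area = 739.50 mm². So its area = 739.50 mm². Layer 177 (z = 17.7): the cube is present — its section is the full 16.5×12.5 rectangle (area 206.25 mm²); the cube at (0, -0.5) is present — its section is the full 25.5×29 rectangle (area 739.50 mm²); Combining (union): the 16.5×12.5 cube lies entirely inside the 25.5×29 cube at (0, -0.5), so the union is just the 25.5×29 cube at (0, -0.5) — area = 739.50 mm²; the 4.5×21.5 cube at (16, 9) contributes its full rectangle (area 96.75 mm²); After the difference (first − rest): starting from the result so far (739.50 mm²), the 4.5×21.5 cube at (16, 9) partially overlaps it — only the 87.75 mm² overlap (of its 96.75 mm²) is removed, clipping the outline — area = 651.75 mm². So its area = 651.75 mm². Layer 144 is larger (739.50 vs 651.75 mm²).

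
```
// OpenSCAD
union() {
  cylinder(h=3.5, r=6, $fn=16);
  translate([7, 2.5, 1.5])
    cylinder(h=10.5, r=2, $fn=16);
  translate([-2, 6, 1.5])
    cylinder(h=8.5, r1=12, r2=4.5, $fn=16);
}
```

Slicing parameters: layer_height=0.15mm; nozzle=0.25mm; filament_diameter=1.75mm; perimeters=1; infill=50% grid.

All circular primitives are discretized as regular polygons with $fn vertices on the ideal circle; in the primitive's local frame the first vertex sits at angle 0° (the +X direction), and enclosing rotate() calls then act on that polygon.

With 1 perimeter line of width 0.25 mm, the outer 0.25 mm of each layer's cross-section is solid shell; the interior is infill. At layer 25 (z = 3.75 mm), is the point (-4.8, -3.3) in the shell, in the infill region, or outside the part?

shell

At z = 3.75 mm: the cylinder does not reach this height (z outside [0, 3.5]); the r=2 cylinder at (7, 2.5) gives a regular 16-gon of circumradius 2 (constant along its height); the cone at (-2, 6) (r1=12→r2=4.5) has section circumradius 10.015 here — a regular 16-gon; Merging all regions: the regions partially overlap (shared area 6.76 mm²), so overlapping operands fuse into one piece — 1 connected region. Overall, the cross-section is a single solid region. The nearest boundary edge runs (-2.00, -4.01)→(-5.83, -3.25); distance from the point to it = 0.15 mm. The point is inside the cross-section, 0.15 mm from the nearest boundary — within the 0.25 mm shell band (1 × 0.25).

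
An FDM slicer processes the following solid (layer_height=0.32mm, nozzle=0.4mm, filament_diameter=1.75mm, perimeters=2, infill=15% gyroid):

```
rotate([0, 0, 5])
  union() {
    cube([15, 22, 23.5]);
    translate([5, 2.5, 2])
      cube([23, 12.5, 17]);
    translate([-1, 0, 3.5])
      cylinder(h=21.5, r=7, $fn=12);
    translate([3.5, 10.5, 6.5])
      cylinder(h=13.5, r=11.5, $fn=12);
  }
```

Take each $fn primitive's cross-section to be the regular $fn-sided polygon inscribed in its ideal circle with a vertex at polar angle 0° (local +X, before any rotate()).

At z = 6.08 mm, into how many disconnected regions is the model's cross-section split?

1

At z = 6.08 mm: the 15×22 cube contributes its full rectangle; the 23×12.5 cube at (5, 2.5) contributes its full rectangle; the r=7 cylinder at (-1, 0) gives a regular 12-gon of circumradius 7 (constant along its height); the cylinder at (3.5, 10.5) is absent (z outside [6.5, 20]); Merging all regions: the regions partially overlap (shared area 154.88 mm²), so overlapping operands fuse into one piece — 1 connected region; (rotated 5° about Z; rotation is an isometry so areas/perimeters/island counts are preserved). The result has 1 disconnected region.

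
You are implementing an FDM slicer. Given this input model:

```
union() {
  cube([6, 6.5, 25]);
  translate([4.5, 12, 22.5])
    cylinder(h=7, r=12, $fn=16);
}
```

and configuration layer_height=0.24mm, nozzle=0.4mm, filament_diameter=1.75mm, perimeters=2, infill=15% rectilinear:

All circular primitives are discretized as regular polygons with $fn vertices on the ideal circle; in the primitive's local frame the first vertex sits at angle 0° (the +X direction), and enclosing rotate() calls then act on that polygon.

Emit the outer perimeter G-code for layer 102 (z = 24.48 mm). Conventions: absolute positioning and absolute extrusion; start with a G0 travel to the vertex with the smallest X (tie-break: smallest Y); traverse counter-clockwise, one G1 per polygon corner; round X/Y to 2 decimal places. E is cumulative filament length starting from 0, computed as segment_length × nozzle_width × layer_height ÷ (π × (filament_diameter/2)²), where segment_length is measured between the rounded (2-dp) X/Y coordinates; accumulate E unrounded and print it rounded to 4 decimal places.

G0 X-7.50 Y12.00 Z24.48
G1 X-6.59 Y7.41 E0.1868
G1 X-3.99 Y3.51 E0.3738
G1 X-0.09 Y0.91 E0.5609
G1 X0.00 Y0.90 E0.5645
G1 X0.00 Y0.00 E0.6005
G1 X6.00 Y0.00 E0.8399
G1 X6.00 Y0.30 E0.8519
G1 X9.09 Y0.91 E0.9776
G1 X12.99 Y3.51 E1.1647
G1 X15.59 Y7.41 E1.3518
G1 X16.50 Y12.00 E1.5385
G1 X15.59 Y16.59 E1.7253
G1 X12.99 Y20.49 E1.9124
G1 X9.09 Y23.09 E2.0994
G1 X4.50 Y24.00 E2.2862
G1 X-0.09 Y23.09 E2.4730
G1 X-3.99 Y20.49 E2.6600
G1 X-6.59 Y16.59 E2.8471
G1 X-7.50 Y12.00 E3.0339

At z = 24.48 mm: the 6×6.5 cube contributes its full rectangle; the cylinder at (4.5, 12): section is a regular 16-gon, circumradius r=12; Combining (union): the regions partially overlap (shared area 36.76 mm²), so overlapping operands fuse into one piece — 1 connected region. The outline is a single polygon with 19 vertices. Extrusion per mm of travel: 0.4 × 0.24 / (π × 0.875²) = 0.039912. Accumulating E over each segment gives final E = 3.0339.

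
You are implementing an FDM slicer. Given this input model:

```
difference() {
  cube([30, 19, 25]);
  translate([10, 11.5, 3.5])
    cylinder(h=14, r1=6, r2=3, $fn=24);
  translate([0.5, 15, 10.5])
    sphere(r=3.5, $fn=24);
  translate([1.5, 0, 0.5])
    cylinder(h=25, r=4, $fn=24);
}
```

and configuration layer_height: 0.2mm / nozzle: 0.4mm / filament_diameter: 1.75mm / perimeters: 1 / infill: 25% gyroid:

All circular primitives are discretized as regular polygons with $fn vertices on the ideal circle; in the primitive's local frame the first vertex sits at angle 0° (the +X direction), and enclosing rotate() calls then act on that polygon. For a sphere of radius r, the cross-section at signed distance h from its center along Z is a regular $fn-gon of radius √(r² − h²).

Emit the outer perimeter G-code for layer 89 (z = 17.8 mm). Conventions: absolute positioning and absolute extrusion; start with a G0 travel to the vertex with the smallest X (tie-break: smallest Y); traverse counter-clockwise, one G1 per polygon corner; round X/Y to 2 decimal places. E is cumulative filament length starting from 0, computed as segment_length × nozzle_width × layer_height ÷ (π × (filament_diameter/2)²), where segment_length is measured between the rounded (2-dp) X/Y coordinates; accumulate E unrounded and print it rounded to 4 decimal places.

At z = 17.8 mm: the 30×19 cube contributes its full rectangle; the cone at (10, 11.5) is not intersected at this z (z outside [3.5, 17.5]); the sphere at (0.5, 15) is absent (|z−center|=7.300 > r=3.5); the cylinder at (1.5, 0): section is a regular 24-gon, circumradius r=4; Taking the first minus the rest: starting from the 30×19 cube, the r=4 cylinder at (1.5, 0) partially overlaps it — only the 18.24 mm² overlap (of its 49.69 mm²) is removed, clipping the outline — 1 connected region. The outline is a single polygon with 12 vertices. Extrusion per mm of travel: 0.4 × 0.2 / (π × 0.875²) = 0.033260. Accumulating E over each segment gives final E = 3.2143.

G0 X0.00 Y3.67 Z17.80
G1 X0.46 Y3.86 E0.0166
G1 X1.50 Y4.00 E0.0515
G1 X2.54 Y3.86 E0.0864
G1 X3.50 Y3.46 E0.1209
G1 X4.33 Y2.83 E0.1556
G1 X4.96 Y2.00 E0.1903
G1 X5.36 Y1.04 E0.2249
G1 X5.50 Y0.00 E0.2598
G1 X30.00 Y0.00 E1.0746
G1 X30.00 Y19.00 E1.7066
G1 X0.00 Y19.00 E2.7044
G1 X0.00 Y3.67 E3.2143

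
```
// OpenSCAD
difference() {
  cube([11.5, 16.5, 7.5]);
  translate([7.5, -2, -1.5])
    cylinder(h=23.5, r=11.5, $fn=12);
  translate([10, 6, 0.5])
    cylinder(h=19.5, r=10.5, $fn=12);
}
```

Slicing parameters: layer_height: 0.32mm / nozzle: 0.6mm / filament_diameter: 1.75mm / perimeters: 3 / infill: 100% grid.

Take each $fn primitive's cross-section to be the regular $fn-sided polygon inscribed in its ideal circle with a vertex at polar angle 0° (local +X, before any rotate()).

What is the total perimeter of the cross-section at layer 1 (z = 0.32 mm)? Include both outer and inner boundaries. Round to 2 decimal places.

At z = 0.32 mm: the 11.5×16.5 cube contributes its full rectangle (perimeter 56.00 mm); the cylinder at (7.5, -2): section is a regular 12-gon, circumradius r=11.5 (perimeter = 2·12·11.500·sin(180°/12) = 71.43 mm); the cylinder at (10, 6) is absent (z outside [0.5, 20]); After the difference (first − rest): starting from the 11.5×16.5 cube, the r=11.5 cylinder at (7.5, -2) partially overlaps it — only the 98.45 mm² overlap (of its 396.75 mm²) is removed, clipping the outline — boundary = 42.43 mm. Overall, the cross-section is a single solid region. Total boundary length (outer) = 42.43 mm.

42.43 mm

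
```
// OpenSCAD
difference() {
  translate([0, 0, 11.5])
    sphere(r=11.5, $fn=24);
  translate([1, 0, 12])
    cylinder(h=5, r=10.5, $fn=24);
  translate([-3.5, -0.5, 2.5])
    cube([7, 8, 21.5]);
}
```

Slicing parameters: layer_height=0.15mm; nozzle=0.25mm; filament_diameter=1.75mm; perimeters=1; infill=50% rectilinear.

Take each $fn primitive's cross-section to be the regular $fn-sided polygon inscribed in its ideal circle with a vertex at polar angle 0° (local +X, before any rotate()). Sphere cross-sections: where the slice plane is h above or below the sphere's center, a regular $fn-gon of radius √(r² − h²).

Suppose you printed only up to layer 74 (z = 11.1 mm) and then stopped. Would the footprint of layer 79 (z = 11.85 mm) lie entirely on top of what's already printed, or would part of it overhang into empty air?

Compare the two slices. At z = 11.1: the sphere: section is a regular 24-gon, circumradius = √(r²−h²) = √(11.5²−0.4²) = 11.493 (area = (24/2)·11.493²·sin(360°/24) = 410.25 mm²); the cylinder at (1, 0) is absent (z outside [12, 17]); the cube at (-3.5, -0.5) is present — its section is the full 7×8 rectangle (area 56.00 mm²); After the difference (first − rest): starting from the r=11.5 sphere (410.25 mm²), the 7×8 cube at (-3.5, -0.5) lies wholly inside it (removes its full 56.00 mm² and its 30.00 mm outline becomes a hole wall) — area = 354.25 mm². At z = 11.85: the r=11.5 sphere slices to a regular 24-gon of circumradius 11.495 (√(r²−h²) with h=0.35 from center) (area = (24/2)·11.495²·sin(360°/24) = 410.37 mm²); the cylinder at (1, 0) is absent (z outside [12, 17]); the 7×8 cube at (-3.5, -0.5) contributes its full rectangle (area 56.00 mm²); After the difference (first − rest): starting from the r=11.5 sphere (410.37 mm²), the 7×8 cube at (-3.5, -0.5) lies wholly inside it (removes its full 56.00 mm² and its 30.00 mm outline becomes a hole wall) — area = 354.37 mm². Checking containment: the cross-section at z = 11.85 is a subset of the cross-section at z = 11.1.

entirely on top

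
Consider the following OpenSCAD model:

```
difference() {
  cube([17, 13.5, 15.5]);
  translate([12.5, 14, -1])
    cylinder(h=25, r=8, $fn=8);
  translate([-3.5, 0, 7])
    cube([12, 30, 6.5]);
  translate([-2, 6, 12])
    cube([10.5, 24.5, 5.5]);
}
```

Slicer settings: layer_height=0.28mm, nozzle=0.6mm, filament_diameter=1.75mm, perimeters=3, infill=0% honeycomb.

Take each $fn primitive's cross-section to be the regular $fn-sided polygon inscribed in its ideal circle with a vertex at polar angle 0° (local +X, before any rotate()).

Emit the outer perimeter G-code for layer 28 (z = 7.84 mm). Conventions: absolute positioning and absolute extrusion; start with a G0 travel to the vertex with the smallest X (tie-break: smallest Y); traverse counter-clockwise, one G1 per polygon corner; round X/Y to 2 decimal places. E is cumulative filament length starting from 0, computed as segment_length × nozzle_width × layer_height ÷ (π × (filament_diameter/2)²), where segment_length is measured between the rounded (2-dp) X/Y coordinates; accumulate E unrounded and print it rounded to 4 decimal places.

At z = 7.84 mm: the cube is present — its section is the full 17×13.5 rectangle; the cylinder at (12.5, 14): section is a regular 8-gon, circumradius r=8; the 12×30 cube at (-3.5, 0) contributes its full rectangle; the cube at (-2, 6) does not reach this height (z outside [12, 17.5]); After the difference (first − rest): starting from the 17×13.5 cube, the r=8 cylinder at (12.5, 14) partially overlaps it — only the 70.86 mm² overlap (of its 181.02 mm²) is removed, clipping the outline; the 12×30 cube at (-3.5, 0) partially overlaps it — only the 100.13 mm² overlap (of its 360.00 mm²) is removed, clipping the outline — 1 connected region. The outline is a single polygon with 5 vertices. Extrusion per mm of travel: 0.6 × 0.28 / (π × 0.875²) = 0.069846. Accumulating E over each segment gives final E = 2.3203.

G0 X8.50 Y0.00 Z7.84
G1 X17.00 Y0.00 E0.5937
G1 X17.00 Y7.86 E1.1427
G1 X12.50 Y6.00 E1.4828
G1 X8.50 Y7.66 E1.7853
G1 X8.50 Y0.00 E2.3203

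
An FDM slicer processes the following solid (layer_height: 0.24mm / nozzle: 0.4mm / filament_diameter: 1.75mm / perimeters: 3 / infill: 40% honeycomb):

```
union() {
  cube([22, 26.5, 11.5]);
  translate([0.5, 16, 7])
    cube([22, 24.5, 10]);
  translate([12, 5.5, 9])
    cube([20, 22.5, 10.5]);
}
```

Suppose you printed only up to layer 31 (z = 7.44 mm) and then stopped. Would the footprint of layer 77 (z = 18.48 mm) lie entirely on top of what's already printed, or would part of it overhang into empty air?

Compare the two slices. At z = 7.44: the 22×26.5 cube contributes its full rectangle (area 583.00 mm²); the cube at (0.5, 16) is present — its section is the full 22×24.5 rectangle (area 539.00 mm²); the cube at (12, 5.5) is absent (z outside [9, 19.5]); Merging all regions: the regions partially overlap — summed areas 1122.00 mm² minus the doubly-counted overlap 225.75 mm² gives 896.25 mm² — area = 896.25 mm². At z = 18.48: the cube does not reach this height (z outside [0, 11.5]); the cube at (0.5, 16) does not reach this height (z outside [7, 17]); the 20×22.5 cube at (12, 5.5) contributes its full rectangle (area 450.00 mm²); Merging all regions: only the 20×22.5 cube at (12, 5.5) is present, so the union is just that shape — area = 450.00 mm². Checking containment: at z = 18.48 the cross-section extends beyond the z = 7.44 cross-section by about 219.00 mm².

part overhangs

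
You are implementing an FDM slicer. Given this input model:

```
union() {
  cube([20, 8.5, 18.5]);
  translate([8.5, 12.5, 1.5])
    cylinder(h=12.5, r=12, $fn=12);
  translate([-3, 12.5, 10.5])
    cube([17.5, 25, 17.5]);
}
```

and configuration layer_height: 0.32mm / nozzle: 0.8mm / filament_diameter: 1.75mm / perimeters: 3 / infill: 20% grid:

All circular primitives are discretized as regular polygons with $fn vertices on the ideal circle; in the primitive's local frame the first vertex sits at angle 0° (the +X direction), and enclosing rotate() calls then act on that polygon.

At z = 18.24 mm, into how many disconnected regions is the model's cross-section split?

At z = 18.24 mm: the 20×8.5 cube contributes its full rectangle; the cylinder at (8.5, 12.5) does not reach this height (z outside [1.5, 14]); the cube at (-3, 12.5) is present — its section is the full 17.5×25 rectangle; Merging all regions: the 2 present regions are separate (no shared area or edge), so areas and boundary lengths simply add and each stays a separate island — 2 connected regions. The result has 2 disconnected regions.

2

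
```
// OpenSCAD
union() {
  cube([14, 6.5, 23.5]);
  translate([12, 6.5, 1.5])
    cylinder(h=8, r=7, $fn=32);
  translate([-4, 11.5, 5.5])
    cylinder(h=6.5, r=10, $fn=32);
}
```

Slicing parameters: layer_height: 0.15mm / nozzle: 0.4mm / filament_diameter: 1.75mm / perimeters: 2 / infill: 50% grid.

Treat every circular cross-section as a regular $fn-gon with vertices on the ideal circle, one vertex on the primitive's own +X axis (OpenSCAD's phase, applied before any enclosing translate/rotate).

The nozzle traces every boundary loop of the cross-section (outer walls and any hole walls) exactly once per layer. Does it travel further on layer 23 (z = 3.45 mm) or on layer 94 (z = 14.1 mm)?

layer 23 (z = 3.45 mm)

Layer 23 (z = 3.45): the cube is present — its section is the full 14×6.5 rectangle (perimeter 41.00 mm); the cylinder at (12, 6.5): section is a regular 32-gon, circumradius r=7 (perimeter = 2·32·7.000·sin(180°/32) = 43.91 mm); the cylinder at (-4, 11.5) is absent (z outside [5.5, 12]); Merging all regions: the regions partially overlap (shared area 50.43 mm²), so the edge portions inside another operand are dropped and the merged outline is re-measured after clipping — boundary = 56.49 mm. So its perimeter = 56.49 mm. Layer 94 (z = 14.1): the 14×6.5 cube contributes its full rectangle (perimeter 41.00 mm); the cylinder at (12, 6.5) is absent (z outside [1.5, 9.5]); the cylinder at (-4, 11.5) is absent (z outside [5.5, 12]); Combining (union): only the 14×6.5 cube is present, so the union is just that shape — boundary = 41.00 mm. So its perimeter = 41.00 mm. Layer 23 is larger (56.49 vs 41.00 mm).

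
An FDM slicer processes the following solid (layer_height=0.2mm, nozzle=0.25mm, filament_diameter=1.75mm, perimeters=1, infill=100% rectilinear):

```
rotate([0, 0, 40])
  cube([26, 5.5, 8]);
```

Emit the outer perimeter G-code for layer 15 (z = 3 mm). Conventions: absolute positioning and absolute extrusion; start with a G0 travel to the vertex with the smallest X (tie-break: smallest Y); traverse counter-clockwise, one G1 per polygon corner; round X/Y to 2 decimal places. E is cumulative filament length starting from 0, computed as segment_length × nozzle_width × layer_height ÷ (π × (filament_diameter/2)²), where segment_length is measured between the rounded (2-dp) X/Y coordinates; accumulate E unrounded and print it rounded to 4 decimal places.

At z = 3 mm: the cube (footprint 26×5.5) is included at this height; (rotated 40° about Z; rotation is an isometry so areas/perimeters/island counts are preserved). The outline is a single polygon with 4 vertices. Extrusion per mm of travel: 0.25 × 0.2 / (π × 0.875²) = 0.020788. Accumulating E over each segment gives final E = 1.3100.

G0 X-3.54 Y4.21 Z3.00
G1 X0.00 Y0.00 E0.1143
G1 X19.92 Y16.71 E0.6548
G1 X16.38 Y20.93 E0.7693
G1 X-3.54 Y4.21 E1.3100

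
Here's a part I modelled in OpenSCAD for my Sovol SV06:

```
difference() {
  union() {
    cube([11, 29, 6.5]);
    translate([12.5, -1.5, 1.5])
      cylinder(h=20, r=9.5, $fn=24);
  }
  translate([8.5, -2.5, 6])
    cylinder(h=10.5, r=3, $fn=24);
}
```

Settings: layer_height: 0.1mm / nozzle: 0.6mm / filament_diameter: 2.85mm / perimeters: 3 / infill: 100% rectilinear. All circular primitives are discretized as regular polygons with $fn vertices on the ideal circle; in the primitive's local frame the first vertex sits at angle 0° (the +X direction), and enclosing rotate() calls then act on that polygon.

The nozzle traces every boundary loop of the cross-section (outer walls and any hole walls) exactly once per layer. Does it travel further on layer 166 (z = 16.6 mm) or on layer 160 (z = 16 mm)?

layer 160 (z = 16 mm)

Layer 166 (z = 16.6): the cube does not reach this height (z outside [0, 6.5]); the cylinder at (12.5, -1.5): section is a regular 24-gon, circumradius r=9.5 (perimeter = 2·24·9.500·sin(180°/24) = 59.52 mm); Merging all regions: only the r=9.5 cylinder at (12.5, -1.5) is present, so the union is just that shape — boundary = 59.52 mm; the cylinder at (8.5, -2.5) does not reach this height (z outside [6, 16.5]); Taking the first minus the rest: none of the subtracted shapes is present at this height, so that combined region is unchanged — boundary = 59.52 mm. So its perimeter = 59.52 mm. Layer 160 (z = 16): the cube does not reach this height (z outside [0, 6.5]); the cylinder at (12.5, -1.5): section is a regular 24-gon, circumradius r=9.5 (perimeter = 2·24·9.500·sin(180°/24) = 59.52 mm); Merging all regions: only the r=9.5 cylinder at (12.5, -1.5) is present, so the union is just that shape — boundary = 59.52 mm; the r=3 cylinder at (8.5, -2.5) gives a regular 24-gon of circumradius 3 (constant along its height) (perimeter = 2·24·3.000·sin(180°/24) = 18.80 mm); Subtracting the remaining from the first: starting from the result so far, the r=3 cylinder at (8.5, -2.5) lies wholly inside it (removes its full 27.95 mm² and its 18.80 mm outline becomes a hole wall) — boundary (outer + 1 inner loop) = 78.32 mm. So its perimeter = 78.32 mm. Layer 160 is larger (78.32 vs 59.52 mm).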